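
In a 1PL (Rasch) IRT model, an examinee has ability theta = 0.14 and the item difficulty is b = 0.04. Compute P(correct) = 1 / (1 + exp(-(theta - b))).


theta - b = 0.14 - 0.04 = 0.1
exp(-(theta - b)) = exp(-0.1) = 0.9048
P = 1 / (1 + 0.9048)
P = 0.525

0.525


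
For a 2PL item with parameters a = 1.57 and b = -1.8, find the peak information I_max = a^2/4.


For 2PL, max info at theta = b = -1.8
I_max = a^2 / 4 = 1.57^2 / 4
= 2.4649 / 4
I_max = 0.6162

0.6162


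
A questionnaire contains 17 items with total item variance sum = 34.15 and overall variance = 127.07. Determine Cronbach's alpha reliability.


alpha = (k/(k-1)) * (1 - sum(si^2)/s_total^2)
= (17/16) * (1 - 34.15/127.07)
alpha = 0.777

0.777


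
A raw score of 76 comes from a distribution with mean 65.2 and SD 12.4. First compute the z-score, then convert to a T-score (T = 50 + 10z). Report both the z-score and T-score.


z = (X - mean) / SD = (76 - 65.2) / 12.4
z = 10.8 / 12.4
z = 0.871
T-score = T = 50 + 10z
Carry z at full precision (z = 10.8 / 12.4) into the conversion:
T-score = 50 + 10 * (10.8 / 12.4) = 50 + 108 / 12.4
T-score = 50 + 8.7097
T-score = 58.7097

58.7097


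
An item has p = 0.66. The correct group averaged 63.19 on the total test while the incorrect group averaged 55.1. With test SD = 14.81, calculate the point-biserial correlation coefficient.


q = 1 - p = 0.34
rpb = ((M1 - M0) / SD) * sqrt(p * q)
rpb = ((63.19 - 55.1) / 14.81) * sqrt(0.66 * 0.34)
rpb = 0.2588

0.2588


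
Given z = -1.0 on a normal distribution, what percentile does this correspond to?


CDF(z) = 0.5 * (1 + erf(z/sqrt(2)))
erf(-0.7071) = -0.6827
CDF = 0.1587
Percentile rank = 0.1587 * 100 = 15.87

15.87


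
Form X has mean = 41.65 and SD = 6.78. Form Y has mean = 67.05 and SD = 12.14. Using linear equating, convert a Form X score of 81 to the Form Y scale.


slope = SD_Y / SD_X = 12.14 / 6.78 ~ 1.7906
intercept = mean_Y - slope * mean_X = 67.05 - (12.14 / 6.78) * 41.65 ~ -7.5268
Y = slope * X + intercept. To avoid rounding drift from the rounded slope/intercept, evaluate the equivalent form Y = mean_Y + SD_Y * (X - mean_X) / SD_X at full precision:
Y = 67.05 + 12.14 * (81 - 41.65) / 6.78
Y = 67.05 + 12.14 * 39.35 / 6.78
Y = 67.05 + 477.709 / 6.78
Y = 67.05 + 70.4586
Y = 137.5086

137.5086


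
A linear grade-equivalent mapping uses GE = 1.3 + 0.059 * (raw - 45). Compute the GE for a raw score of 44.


raw - median = 44 - 45 = -1
slope * diff = 0.059 * -1 = -0.059
GE = 1.3 + -0.059
GE = 1.241

1.241


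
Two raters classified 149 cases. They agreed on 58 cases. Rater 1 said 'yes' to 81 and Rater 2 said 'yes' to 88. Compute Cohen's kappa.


P_o = 58/149 = 0.389262
P_e = (81*88 + 68*61) / 22201 = 0.507905
kappa = (P_o - P_e) / (1 - P_e)
kappa = (0.389262 - 0.507905) / (1 - 0.507905)
kappa = -0.2411

-0.2411


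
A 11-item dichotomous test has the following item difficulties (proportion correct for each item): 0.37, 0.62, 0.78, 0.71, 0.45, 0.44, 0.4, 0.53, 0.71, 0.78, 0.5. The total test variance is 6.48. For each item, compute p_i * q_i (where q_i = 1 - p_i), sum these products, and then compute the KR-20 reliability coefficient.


For each item, compute p_i * q_i:
  Item 1: 0.37 * 0.63 = 0.2331
  Item 2: 0.62 * 0.38 = 0.2356
  Item 3: 0.78 * 0.22 = 0.1716
  Item 4: 0.71 * 0.29 = 0.2059
  Item 5: 0.45 * 0.55 = 0.2475
  Item 6: 0.44 * 0.56 = 0.2464
  Item 7: 0.4 * 0.6 = 0.24
  Item 8: 0.53 * 0.47 = 0.2491
  Item 9: 0.71 * 0.29 = 0.2059
  Item 10: 0.78 * 0.22 = 0.1716
  Item 11: 0.5 * 0.5 = 0.25
Sum(p_i * q_i) = 0.2331 + 0.2356 + 0.1716 + 0.2059 + 0.2475 + 0.2464 + 0.24 + 0.2491 + 0.2059 + 0.1716 + 0.25 = 2.4567
KR-20 = (k/(k-1)) * (1 - Sum(p_i*q_i) / Var_total)
= (11/10) * (1 - 2.4567/6.48)
= 1.1 * 0.6209
KR-20 = 0.683

0.683


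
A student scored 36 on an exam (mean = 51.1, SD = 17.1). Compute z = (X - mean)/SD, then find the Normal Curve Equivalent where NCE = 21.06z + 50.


z = (X - mean) / SD = (36 - 51.1) / 17.1
z = -15.1 / 17.1
z = -0.883
NCE = NCE = 21.06z + 50
Carry z at full precision (z = -15.1 / 17.1) into the conversion:
NCE = 21.06 * (-15.1 / 17.1) + 50 = -318.006 / 17.1 + 50
NCE = -18.5968 + 50
NCE = 31.4032

31.4032


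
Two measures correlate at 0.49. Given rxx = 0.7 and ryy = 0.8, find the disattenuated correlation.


r_corrected = rxy / sqrt(rxx * ryy)
= 0.49 / sqrt(0.7 * 0.8)
= 0.49 / sqrt(0.56)
= 0.49 / 0.748331
r_corrected = 0.6548

0.6548


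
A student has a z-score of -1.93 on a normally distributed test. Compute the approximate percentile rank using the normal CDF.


CDF(z) = 0.5 * (1 + erf(z/sqrt(2)))
erf(-1.3647) = -0.9464
CDF = 0.0268
Percentile rank = 0.0268 * 100 = 2.68

2.68


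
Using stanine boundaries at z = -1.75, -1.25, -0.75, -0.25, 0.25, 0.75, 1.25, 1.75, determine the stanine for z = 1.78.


Stanine boundaries: [-1.75, -1.25, -0.75, -0.25, 0.25, 0.75, 1.25, 1.75]
z = 1.78
Check each boundary:
  z >= -1.75 -> could be stanine 2
  z >= -1.25 -> could be stanine 3
  z >= -0.75 -> could be stanine 4
  z >= -0.25 -> could be stanine 5
  z >= 0.25 -> could be stanine 6
  z >= 0.75 -> could be stanine 7
  z >= 1.25 -> could be stanine 8
  z >= 1.75 -> could be stanine 9
Highest qualifying boundary gives stanine = 9

9


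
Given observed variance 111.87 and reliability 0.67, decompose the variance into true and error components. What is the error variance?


var_true = rxx * var_obs = 0.67 * 111.87 = 74.9529
var_error = var_obs - var_true
var_error = 111.87 - 74.9529
var_error = 36.9171

36.9171


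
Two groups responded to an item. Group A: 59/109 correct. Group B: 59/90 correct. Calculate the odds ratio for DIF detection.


Odds_A = 59/50 = 1.18
Odds_B = 59/31 = 1.9032
OR = Odds_A / Odds_B = 1.18 / 1.9032
Exactly, OR = (59 * 31) / (50 * 59) = 1829 / 2950
OR = 0.62

0.62


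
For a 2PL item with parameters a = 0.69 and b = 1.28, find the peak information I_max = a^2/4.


For 2PL, max info at theta = b = 1.28
I_max = a^2 / 4 = 0.69^2 / 4
= 0.4761 / 4
I_max = 0.119

0.119


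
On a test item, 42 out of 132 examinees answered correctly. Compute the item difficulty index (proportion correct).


Item difficulty p = number correct / total examinees
p = 42 / 132
p = 0.3182

0.3182


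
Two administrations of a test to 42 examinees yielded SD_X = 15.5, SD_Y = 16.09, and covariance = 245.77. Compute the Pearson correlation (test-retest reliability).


r = cov(X,Y) / (SD_X * SD_Y)
r = 245.77 / (15.5 * 16.09)
r = 245.77 / 249.395
r = 0.9855

0.9855


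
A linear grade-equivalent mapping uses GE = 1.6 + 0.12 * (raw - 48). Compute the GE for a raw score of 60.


raw - median = 60 - 48 = 12
slope * diff = 0.12 * 12 = 1.44
GE = 1.6 + 1.44
GE = 3.04

3.04


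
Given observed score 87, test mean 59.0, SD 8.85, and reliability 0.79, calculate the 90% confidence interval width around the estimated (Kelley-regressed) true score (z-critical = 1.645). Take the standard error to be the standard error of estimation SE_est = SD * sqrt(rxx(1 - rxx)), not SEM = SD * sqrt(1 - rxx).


True score estimate = 0.79*87 + 0.21*59.0 = 81.12
SE_est = SD * sqrt(rxx * (1 - rxx)) = 8.85 * sqrt(0.79 * 0.21) = 8.85 * sqrt(0.1659) = 3.604678
CI = T_est +/- z * SE_est, so width = 2 * z * SE_est = 2 * 1.645 * 3.604678
Width = 11.8594

11.8594


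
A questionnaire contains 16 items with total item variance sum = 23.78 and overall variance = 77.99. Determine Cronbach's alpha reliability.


alpha = (k/(k-1)) * (1 - sum(si^2)/s_total^2)
= (16/15) * (1 - 23.78/77.99)
alpha = 0.7414

0.7414


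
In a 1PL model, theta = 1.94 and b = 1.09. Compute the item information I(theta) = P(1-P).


P = 1/(1+exp(-(1.94-1.09))) = 0.7006
I = P*(1-P) = 0.7006 * 0.2994
I = 0.2098

0.2098


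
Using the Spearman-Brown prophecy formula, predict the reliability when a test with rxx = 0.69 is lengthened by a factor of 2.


r_new = (n * rxx) / (1 + (n-1) * rxx)
r_new = (2 * 0.69) / (1 + 1 * 0.69)
r_new = 1.38 / 1.69
r_new = 0.8166

0.8166


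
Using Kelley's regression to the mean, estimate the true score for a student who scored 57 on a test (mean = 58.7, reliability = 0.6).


T_est = rxx * X + (1 - rxx) * mean
T_est = 0.6 * 57 + 0.4 * 58.7
T_est = 34.2 + 23.48
T_est = 57.68

57.68


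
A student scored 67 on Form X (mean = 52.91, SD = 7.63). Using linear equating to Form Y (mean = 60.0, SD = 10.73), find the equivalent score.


slope = SD_Y / SD_X = 10.73 / 7.63 ~ 1.4063
intercept = mean_Y - slope * mean_X = 60.0 - (10.73 / 7.63) * 52.91 ~ -14.4069
Y = slope * X + intercept. To avoid rounding drift from the rounded slope/intercept, evaluate the equivalent form Y = mean_Y + SD_Y * (X - mean_X) / SD_X at full precision:
Y = 60.0 + 10.73 * (67 - 52.91) / 7.63
Y = 60.0 + 10.73 * 14.09 / 7.63
Y = 60.0 + 151.1857 / 7.63
Y = 60.0 + 19.8146
Y = 79.8146

79.8146


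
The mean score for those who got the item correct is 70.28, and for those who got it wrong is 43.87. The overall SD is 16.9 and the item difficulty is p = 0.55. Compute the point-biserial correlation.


q = 1 - p = 0.45
rpb = ((M1 - M0) / SD) * sqrt(p * q)
rpb = ((70.28 - 43.87) / 16.9) * sqrt(0.55 * 0.45)
rpb = 0.7774

0.7774


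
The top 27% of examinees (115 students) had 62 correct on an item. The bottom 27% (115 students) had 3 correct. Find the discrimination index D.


p_upper = 62/115 = 0.5391
p_lower = 3/115 = 0.0261
D = 0.5391 - 0.0261 = 0.513

0.513


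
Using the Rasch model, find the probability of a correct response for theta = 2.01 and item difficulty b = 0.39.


theta - b = 2.01 - 0.39 = 1.62
exp(-(theta - b)) = exp(-1.62) = 0.1979
P = 1 / (1 + 0.1979)
P = 0.8348

0.8348


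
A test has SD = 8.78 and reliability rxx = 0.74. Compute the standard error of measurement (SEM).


SEM = SD * sqrt(1 - rxx)
SEM = 8.78 * sqrt(1 - 0.74)
SEM = 8.78 * sqrt(0.26) = 8.78 * 0.509902
SEM = 4.4769

4.4769


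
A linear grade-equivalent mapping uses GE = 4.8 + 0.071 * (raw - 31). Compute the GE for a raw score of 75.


raw - median = 75 - 31 = 44
slope * diff = 0.071 * 44 = 3.124
GE = 4.8 + 3.124
GE = 7.924

7.924


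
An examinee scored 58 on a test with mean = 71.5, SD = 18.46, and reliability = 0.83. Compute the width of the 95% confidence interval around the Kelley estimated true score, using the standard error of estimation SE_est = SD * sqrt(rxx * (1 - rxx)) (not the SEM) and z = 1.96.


True score estimate = 0.83*58 + 0.17*71.5 = 60.295
SE_est = SD * sqrt(rxx * (1 - rxx)) = 18.46 * sqrt(0.83 * 0.17) = 18.46 * sqrt(0.1411) = 6.934181
CI = T_est +/- z * SE_est, so width = 2 * z * SE_est = 2 * 1.96 * 6.934181
Width = 27.182

27.182


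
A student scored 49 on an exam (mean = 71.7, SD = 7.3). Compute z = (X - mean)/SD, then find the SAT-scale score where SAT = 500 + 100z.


z = (X - mean) / SD = (49 - 71.7) / 7.3
z = -22.7 / 7.3
z = -3.1096
SAT-scale = SAT = 500 + 100z
Carry z at full precision (z = -22.7 / 7.3) into the conversion:
SAT-scale = 500 + 100 * (-22.7 / 7.3) = 500 + -2270 / 7.3
SAT-scale = 500 + -310.9589
SAT-scale = 189.0411

189.0411


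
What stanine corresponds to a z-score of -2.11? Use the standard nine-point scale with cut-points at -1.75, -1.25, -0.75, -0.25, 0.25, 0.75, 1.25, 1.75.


Stanine boundaries: [-1.75, -1.25, -0.75, -0.25, 0.25, 0.75, 1.25, 1.75]
z = -2.11
Check each boundary:
  z < -1.75
  z < -1.25
  z < -0.75
  z < -0.25
  z < 0.25
  z < 0.75
  z < 1.25
  z < 1.75
Highest qualifying boundary gives stanine = 1

1


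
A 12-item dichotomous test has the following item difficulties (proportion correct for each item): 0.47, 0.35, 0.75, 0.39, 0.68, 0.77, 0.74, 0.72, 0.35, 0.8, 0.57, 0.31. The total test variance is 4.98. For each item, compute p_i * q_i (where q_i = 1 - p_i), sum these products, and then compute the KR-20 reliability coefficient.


For each item, compute p_i * q_i:
  Item 1: 0.47 * 0.53 = 0.2491
  Item 2: 0.35 * 0.65 = 0.2275
  Item 3: 0.75 * 0.25 = 0.1875
  Item 4: 0.39 * 0.61 = 0.2379
  Item 5: 0.68 * 0.32 = 0.2176
  Item 6: 0.77 * 0.23 = 0.1771
  Item 7: 0.74 * 0.26 = 0.1924
  Item 8: 0.72 * 0.28 = 0.2016
  Item 9: 0.35 * 0.65 = 0.2275
  Item 10: 0.8 * 0.2 = 0.16
  Item 11: 0.57 * 0.43 = 0.2451
  Item 12: 0.31 * 0.69 = 0.2139
Sum(p_i * q_i) = 0.2491 + 0.2275 + 0.1875 + 0.2379 + 0.2176 + 0.1771 + 0.1924 + 0.2016 + 0.2275 + 0.16 + 0.2451 + 0.2139 = 2.5372
KR-20 = (k/(k-1)) * (1 - Sum(p_i*q_i) / Var_total)
= (12/11) * (1 - 2.5372/4.98)
= 1.0909 * 0.4905
KR-20 = 0.5351

0.5351


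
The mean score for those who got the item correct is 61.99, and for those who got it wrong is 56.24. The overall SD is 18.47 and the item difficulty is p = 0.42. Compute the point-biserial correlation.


q = 1 - p = 0.58
rpb = ((M1 - M0) / SD) * sqrt(p * q)
rpb = ((61.99 - 56.24) / 18.47) * sqrt(0.42 * 0.58)
rpb = 0.1537

0.1537


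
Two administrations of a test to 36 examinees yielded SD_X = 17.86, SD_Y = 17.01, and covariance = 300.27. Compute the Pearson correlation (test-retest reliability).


r = cov(X,Y) / (SD_X * SD_Y)
r = 300.27 / (17.86 * 17.01)
r = 300.27 / 303.7986
r = 0.9884

0.9884


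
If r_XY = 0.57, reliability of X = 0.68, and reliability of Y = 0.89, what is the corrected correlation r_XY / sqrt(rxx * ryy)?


r_corrected = rxy / sqrt(rxx * ryy)
= 0.57 / sqrt(0.68 * 0.89)
= 0.57 / sqrt(0.6052)
= 0.57 / 0.777946
r_corrected = 0.7327

0.7327


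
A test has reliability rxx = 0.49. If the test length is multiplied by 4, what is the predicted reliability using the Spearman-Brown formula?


r_new = (n * rxx) / (1 + (n-1) * rxx)
r_new = (4 * 0.49) / (1 + 3 * 0.49)
r_new = 1.96 / 2.47
r_new = 0.7935

0.7935


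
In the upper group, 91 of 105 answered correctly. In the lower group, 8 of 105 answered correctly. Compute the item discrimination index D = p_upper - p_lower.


p_upper = 91/105 = 0.8667
p_lower = 8/105 = 0.0762
D = 0.8667 - 0.0762 = 0.7905

0.7905


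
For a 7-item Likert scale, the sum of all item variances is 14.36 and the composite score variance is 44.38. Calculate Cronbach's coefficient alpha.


alpha = (k/(k-1)) * (1 - sum(si^2)/s_total^2)
= (7/6) * (1 - 14.36/44.38)
alpha = 0.7892

0.7892


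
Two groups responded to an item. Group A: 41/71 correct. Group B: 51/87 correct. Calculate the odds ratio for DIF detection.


Odds_A = 41/30 = 1.3667
Odds_B = 51/36 = 1.4167
OR = Odds_A / Odds_B = 1.3667 / 1.4167
Exactly, OR = (41 * 36) / (30 * 51) = 1476 / 1530
OR = 0.9647

0.9647


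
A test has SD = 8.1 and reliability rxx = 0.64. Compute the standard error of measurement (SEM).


SEM = SD * sqrt(1 - rxx)
SEM = 8.1 * sqrt(1 - 0.64)
SEM = 8.1 * sqrt(0.36) = 8.1 * 0.6
SEM = 4.86

4.86


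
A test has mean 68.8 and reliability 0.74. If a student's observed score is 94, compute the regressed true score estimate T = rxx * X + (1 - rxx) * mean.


T_est = rxx * X + (1 - rxx) * mean
T_est = 0.74 * 94 + 0.26 * 68.8
T_est = 69.56 + 17.888
T_est = 87.448

87.448


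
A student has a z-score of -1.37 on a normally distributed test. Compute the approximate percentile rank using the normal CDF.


CDF(z) = 0.5 * (1 + erf(z/sqrt(2)))
erf(-0.9687) = -0.8293
CDF = 0.0853
Percentile rank = 0.0853 * 100 = 8.53

8.53


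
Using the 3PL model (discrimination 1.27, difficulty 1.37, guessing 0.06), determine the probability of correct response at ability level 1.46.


logit = 1.27*(1.46 - 1.37) = 0.1143
P* = 1/(1 + exp(-0.1143)) = 0.5285
P = 0.06 + (1 - 0.06) * 0.5285
P = 0.5568

0.5568


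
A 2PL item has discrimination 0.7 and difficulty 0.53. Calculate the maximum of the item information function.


For 2PL, max info at theta = b = 0.53
I_max = a^2 / 4 = 0.7^2 / 4
= 0.49 / 4
I_max = 0.1225

0.1225


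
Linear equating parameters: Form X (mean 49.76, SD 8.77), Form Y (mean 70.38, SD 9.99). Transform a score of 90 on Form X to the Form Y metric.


slope = SD_Y / SD_X = 9.99 / 8.77 ~ 1.1391
intercept = mean_Y - slope * mean_X = 70.38 - (9.99 / 8.77) * 49.76 ~ 13.6979
Y = slope * X + intercept. To avoid rounding drift from the rounded slope/intercept, evaluate the equivalent form Y = mean_Y + SD_Y * (X - mean_X) / SD_X at full precision:
Y = 70.38 + 9.99 * (90 - 49.76) / 8.77
Y = 70.38 + 9.99 * 40.24 / 8.77
Y = 70.38 + 401.9976 / 8.77
Y = 70.38 + 45.8378
Y = 116.2178

116.2178


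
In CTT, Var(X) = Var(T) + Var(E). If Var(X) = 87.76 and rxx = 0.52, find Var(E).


var_true = rxx * var_obs = 0.52 * 87.76 = 45.6352
var_error = var_obs - var_true
var_error = 87.76 - 45.6352
var_error = 42.1248

42.1248


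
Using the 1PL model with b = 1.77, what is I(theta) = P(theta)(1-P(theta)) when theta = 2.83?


P = 1/(1+exp(-(2.83-1.77))) = 0.7427
I = P*(1-P) = 0.7427 * 0.2573
I = 0.1911

0.1911


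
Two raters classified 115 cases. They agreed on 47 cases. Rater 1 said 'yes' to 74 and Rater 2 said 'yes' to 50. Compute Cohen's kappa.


P_o = 47/115 = 0.408696
P_e = (74*50 + 41*65) / 13225 = 0.481285
kappa = (P_o - P_e) / (1 - P_e)
kappa = (0.408696 - 0.481285) / (1 - 0.481285)
kappa = -0.1399

-0.1399


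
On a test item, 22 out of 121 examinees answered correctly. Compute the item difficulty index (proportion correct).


Item difficulty p = number correct / total examinees
p = 22 / 121
p = 0.1818

0.1818


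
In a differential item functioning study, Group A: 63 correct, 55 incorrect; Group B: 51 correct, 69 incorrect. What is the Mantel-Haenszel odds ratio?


Odds_A = 63/55 = 1.1455
Odds_B = 51/69 = 0.7391
OR = Odds_A / Odds_B = 1.1455 / 0.7391
Exactly, OR = (63 * 69) / (55 * 51) = 4347 / 2805
OR = 1.5497

1.5497


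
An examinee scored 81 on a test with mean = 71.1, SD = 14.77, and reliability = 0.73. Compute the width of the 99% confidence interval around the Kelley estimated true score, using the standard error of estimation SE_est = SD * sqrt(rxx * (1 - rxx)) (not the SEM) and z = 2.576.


True score estimate = 0.73*81 + 0.27*71.1 = 78.327
SE_est = SD * sqrt(rxx * (1 - rxx)) = 14.77 * sqrt(0.73 * 0.27) = 14.77 * sqrt(0.1971) = 6.557281
CI = T_est +/- z * SE_est, so width = 2 * z * SE_est = 2 * 2.576 * 6.557281
Width = 33.7831

33.7831


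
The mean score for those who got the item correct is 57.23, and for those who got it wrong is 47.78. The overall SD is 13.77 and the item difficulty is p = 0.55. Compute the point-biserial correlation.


q = 1 - p = 0.45
rpb = ((M1 - M0) / SD) * sqrt(p * q)
rpb = ((57.23 - 47.78) / 13.77) * sqrt(0.55 * 0.45)
rpb = 0.3414

0.3414


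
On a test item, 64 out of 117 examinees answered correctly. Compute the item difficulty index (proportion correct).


Item difficulty p = number correct / total examinees
p = 64 / 117
p = 0.547

0.547


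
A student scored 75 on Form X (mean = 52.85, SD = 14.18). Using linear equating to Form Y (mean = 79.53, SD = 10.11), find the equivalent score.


slope = SD_Y / SD_X = 10.11 / 14.18 ~ 0.713
intercept = mean_Y - slope * mean_X = 79.53 - (10.11 / 14.18) * 52.85 ~ 41.8492
Y = slope * X + intercept. To avoid rounding drift from the rounded slope/intercept, evaluate the equivalent form Y = mean_Y + SD_Y * (X - mean_X) / SD_X at full precision:
Y = 79.53 + 10.11 * (75 - 52.85) / 14.18
Y = 79.53 + 10.11 * 22.15 / 14.18
Y = 79.53 + 223.9365 / 14.18
Y = 79.53 + 15.7924
Y = 95.3224

95.3224


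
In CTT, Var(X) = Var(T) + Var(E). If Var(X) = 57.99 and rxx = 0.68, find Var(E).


var_true = rxx * var_obs = 0.68 * 57.99 = 39.4332
var_error = var_obs - var_true
var_error = 57.99 - 39.4332
var_error = 18.5568

18.5568


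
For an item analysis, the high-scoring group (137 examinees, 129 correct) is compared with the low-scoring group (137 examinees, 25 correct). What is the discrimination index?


p_upper = 129/137 = 0.9416
p_lower = 25/137 = 0.1825
D = 0.9416 - 0.1825 = 0.7591

0.7591


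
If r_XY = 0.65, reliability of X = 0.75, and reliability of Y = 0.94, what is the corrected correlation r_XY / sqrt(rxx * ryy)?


r_corrected = rxy / sqrt(rxx * ryy)
= 0.65 / sqrt(0.75 * 0.94)
= 0.65 / sqrt(0.705)
= 0.65 / 0.839643
r_corrected = 0.7741

0.7741


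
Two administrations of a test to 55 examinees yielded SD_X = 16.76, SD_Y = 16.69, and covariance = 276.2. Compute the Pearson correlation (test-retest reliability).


r = cov(X,Y) / (SD_X * SD_Y)
r = 276.2 / (16.76 * 16.69)
r = 276.2 / 279.7244
r = 0.9874

0.9874


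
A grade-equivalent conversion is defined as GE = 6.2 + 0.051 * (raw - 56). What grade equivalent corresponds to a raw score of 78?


raw - median = 78 - 56 = 22
slope * diff = 0.051 * 22 = 1.122
GE = 6.2 + 1.122
GE = 7.322

7.322


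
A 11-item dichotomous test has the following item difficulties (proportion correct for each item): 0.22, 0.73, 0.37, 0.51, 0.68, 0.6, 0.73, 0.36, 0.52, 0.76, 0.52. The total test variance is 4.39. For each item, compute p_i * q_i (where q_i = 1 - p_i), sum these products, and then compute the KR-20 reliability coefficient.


For each item, compute p_i * q_i:
  Item 1: 0.22 * 0.78 = 0.1716
  Item 2: 0.73 * 0.27 = 0.1971
  Item 3: 0.37 * 0.63 = 0.2331
  Item 4: 0.51 * 0.49 = 0.2499
  Item 5: 0.68 * 0.32 = 0.2176
  Item 6: 0.6 * 0.4 = 0.24
  Item 7: 0.73 * 0.27 = 0.1971
  Item 8: 0.36 * 0.64 = 0.2304
  Item 9: 0.52 * 0.48 = 0.2496
  Item 10: 0.76 * 0.24 = 0.1824
  Item 11: 0.52 * 0.48 = 0.2496
Sum(p_i * q_i) = 0.1716 + 0.1971 + 0.2331 + 0.2499 + 0.2176 + 0.24 + 0.1971 + 0.2304 + 0.2496 + 0.1824 + 0.2496 = 2.4184
KR-20 = (k/(k-1)) * (1 - Sum(p_i*q_i) / Var_total)
= (11/10) * (1 - 2.4184/4.39)
= 1.1 * 0.4491
KR-20 = 0.494

0.494


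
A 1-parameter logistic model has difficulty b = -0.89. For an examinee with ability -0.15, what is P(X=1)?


theta - b = -0.15 - -0.89 = 0.74
exp(-(theta - b)) = exp(-0.74) = 0.4771
P = 1 / (1 + 0.4771)
P = 0.677

0.677


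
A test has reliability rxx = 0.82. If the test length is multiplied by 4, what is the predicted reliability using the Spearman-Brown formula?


r_new = (n * rxx) / (1 + (n-1) * rxx)
r_new = (4 * 0.82) / (1 + 3 * 0.82)
r_new = 3.28 / 3.46
r_new = 0.948

0.948


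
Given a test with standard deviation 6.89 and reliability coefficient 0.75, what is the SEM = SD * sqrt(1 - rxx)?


SEM = SD * sqrt(1 - rxx)
SEM = 6.89 * sqrt(1 - 0.75)
SEM = 6.89 * sqrt(0.25) = 6.89 * 0.5
SEM = 3.445

3.445


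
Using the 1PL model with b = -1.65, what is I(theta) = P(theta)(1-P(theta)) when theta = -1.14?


P = 1/(1+exp(-(-1.14--1.65))) = 0.6248
I = P*(1-P) = 0.6248 * 0.3752
I = 0.2344

0.2344


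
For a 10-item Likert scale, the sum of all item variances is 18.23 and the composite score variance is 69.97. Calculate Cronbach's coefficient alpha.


alpha = (k/(k-1)) * (1 - sum(si^2)/s_total^2)
= (10/9) * (1 - 18.23/69.97)
alpha = 0.8216

0.8216


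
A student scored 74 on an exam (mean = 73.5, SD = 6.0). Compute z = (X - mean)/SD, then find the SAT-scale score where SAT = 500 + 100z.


z = (X - mean) / SD = (74 - 73.5) / 6.0
z = 0.5 / 6.0
z = 0.0833
SAT-scale = SAT = 500 + 100z
Carry z at full precision (z = 0.5 / 6.0) into the conversion:
SAT-scale = 500 + 100 * (0.5 / 6.0) = 500 + 50 / 6.0
SAT-scale = 500 + 8.3333
SAT-scale = 508.3333

508.3333


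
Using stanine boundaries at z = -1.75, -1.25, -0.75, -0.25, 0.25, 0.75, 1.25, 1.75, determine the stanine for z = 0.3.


Stanine boundaries: [-1.75, -1.25, -0.75, -0.25, 0.25, 0.75, 1.25, 1.75]
z = 0.3
Check each boundary:
  z >= -1.75 -> could be stanine 2
  z >= -1.25 -> could be stanine 3
  z >= -0.75 -> could be stanine 4
  z >= -0.25 -> could be stanine 5
  z >= 0.25 -> could be stanine 6
  z < 0.75
  z < 1.25
  z < 1.75
Highest qualifying boundary gives stanine = 6

6


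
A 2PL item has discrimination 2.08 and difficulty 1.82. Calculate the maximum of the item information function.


For 2PL, max info at theta = b = 1.82
I_max = a^2 / 4 = 2.08^2 / 4
= 4.3264 / 4
I_max = 1.0816

1.0816


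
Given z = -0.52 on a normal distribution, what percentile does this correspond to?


CDF(z) = 0.5 * (1 + erf(z/sqrt(2)))
erf(-0.3677) = -0.3969
CDF = 0.3015
Percentile rank = 0.3015 * 100 = 30.15

30.15


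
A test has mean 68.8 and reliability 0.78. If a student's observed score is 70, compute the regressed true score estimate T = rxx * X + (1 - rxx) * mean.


T_est = rxx * X + (1 - rxx) * mean
T_est = 0.78 * 70 + 0.22 * 68.8
T_est = 54.6 + 15.136
T_est = 69.736

69.736


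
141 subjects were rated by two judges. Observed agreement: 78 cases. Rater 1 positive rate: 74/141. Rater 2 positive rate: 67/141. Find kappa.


P_o = 78/141 = 0.553191
P_e = (74*67 + 67*74) / 19881 = 0.498768
kappa = (P_o - P_e) / (1 - P_e)
kappa = (0.553191 - 0.498768) / (1 - 0.498768)
kappa = 0.1086

0.1086


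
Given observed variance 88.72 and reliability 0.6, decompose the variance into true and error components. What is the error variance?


var_true = rxx * var_obs = 0.6 * 88.72 = 53.232
var_error = var_obs - var_true
var_error = 88.72 - 53.232
var_error = 35.488

35.488


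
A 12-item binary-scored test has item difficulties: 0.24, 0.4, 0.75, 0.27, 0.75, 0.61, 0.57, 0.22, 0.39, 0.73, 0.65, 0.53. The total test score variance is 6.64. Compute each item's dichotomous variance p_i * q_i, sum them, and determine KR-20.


For each item, compute p_i * q_i:
  Item 1: 0.24 * 0.76 = 0.1824
  Item 2: 0.4 * 0.6 = 0.24
  Item 3: 0.75 * 0.25 = 0.1875
  Item 4: 0.27 * 0.73 = 0.1971
  Item 5: 0.75 * 0.25 = 0.1875
  Item 6: 0.61 * 0.39 = 0.2379
  Item 7: 0.57 * 0.43 = 0.2451
  Item 8: 0.22 * 0.78 = 0.1716
  Item 9: 0.39 * 0.61 = 0.2379
  Item 10: 0.73 * 0.27 = 0.1971
  Item 11: 0.65 * 0.35 = 0.2275
  Item 12: 0.53 * 0.47 = 0.2491
Sum(p_i * q_i) = 0.1824 + 0.24 + 0.1875 + 0.1971 + 0.1875 + 0.2379 + 0.2451 + 0.1716 + 0.2379 + 0.1971 + 0.2275 + 0.2491 = 2.5607
KR-20 = (k/(k-1)) * (1 - Sum(p_i*q_i) / Var_total)
= (12/11) * (1 - 2.5607/6.64)
= 1.0909 * 0.6144
KR-20 = 0.6702

0.6702


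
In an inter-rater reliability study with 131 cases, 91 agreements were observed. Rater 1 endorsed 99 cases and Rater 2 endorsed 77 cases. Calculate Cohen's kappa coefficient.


P_o = 91/131 = 0.694656
P_e = (99*77 + 32*54) / 17161 = 0.544898
kappa = (P_o - P_e) / (1 - P_e)
kappa = (0.694656 - 0.544898) / (1 - 0.544898)
kappa = 0.3291

0.3291


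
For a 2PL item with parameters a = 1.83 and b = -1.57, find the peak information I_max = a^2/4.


For 2PL, max info at theta = b = -1.57
I_max = a^2 / 4 = 1.83^2 / 4
= 3.3489 / 4
I_max = 0.8372

0.8372


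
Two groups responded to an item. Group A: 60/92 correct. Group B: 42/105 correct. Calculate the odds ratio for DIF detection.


Odds_A = 60/32 = 1.875
Odds_B = 42/63 = 0.6667
OR = Odds_A / Odds_B = 1.875 / 0.6667
Exactly, OR = (60 * 63) / (32 * 42) = 3780 / 1344
OR = 2.8125

2.8125


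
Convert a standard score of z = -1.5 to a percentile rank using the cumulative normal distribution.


CDF(z) = 0.5 * (1 + erf(z/sqrt(2)))
erf(-1.0607) = -0.8664
CDF = 0.0668
Percentile rank = 0.0668 * 100 = 6.68

6.68


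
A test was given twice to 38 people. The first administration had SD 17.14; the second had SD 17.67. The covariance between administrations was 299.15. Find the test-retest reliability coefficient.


r = cov(X,Y) / (SD_X * SD_Y)
r = 299.15 / (17.14 * 17.67)
r = 299.15 / 302.8638
r = 0.9877

0.9877


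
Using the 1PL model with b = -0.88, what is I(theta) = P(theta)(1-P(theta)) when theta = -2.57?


P = 1/(1+exp(-(-2.57--0.88))) = 0.1558
I = P*(1-P) = 0.1558 * 0.8442
I = 0.1315

0.1315


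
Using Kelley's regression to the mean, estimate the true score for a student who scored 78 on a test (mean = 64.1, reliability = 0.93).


T_est = rxx * X + (1 - rxx) * mean
T_est = 0.93 * 78 + 0.07 * 64.1
T_est = 72.54 + 4.487
T_est = 77.027

77.027


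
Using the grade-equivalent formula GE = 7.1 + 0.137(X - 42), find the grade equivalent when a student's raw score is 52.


raw - median = 52 - 42 = 10
slope * diff = 0.137 * 10 = 1.37
GE = 7.1 + 1.37
GE = 8.47

8.47


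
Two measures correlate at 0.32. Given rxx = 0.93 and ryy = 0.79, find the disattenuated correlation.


r_corrected = rxy / sqrt(rxx * ryy)
= 0.32 / sqrt(0.93 * 0.79)
= 0.32 / sqrt(0.7347)
= 0.32 / 0.857146
r_corrected = 0.3733

0.3733


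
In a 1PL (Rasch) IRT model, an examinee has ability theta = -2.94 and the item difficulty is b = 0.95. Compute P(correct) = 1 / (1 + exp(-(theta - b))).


theta - b = -2.94 - 0.95 = -3.89
exp(-(theta - b)) = exp(3.89) = 48.9109
P = 1 / (1 + 48.9109)
P = 0.02

0.02


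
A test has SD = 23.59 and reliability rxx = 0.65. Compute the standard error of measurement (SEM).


SEM = SD * sqrt(1 - rxx)
SEM = 23.59 * sqrt(1 - 0.65)
SEM = 23.59 * sqrt(0.35) = 23.59 * 0.591608
SEM = 13.956

13.956


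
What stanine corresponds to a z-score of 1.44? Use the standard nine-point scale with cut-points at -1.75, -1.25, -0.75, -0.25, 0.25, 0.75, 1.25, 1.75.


Stanine boundaries: [-1.75, -1.25, -0.75, -0.25, 0.25, 0.75, 1.25, 1.75]
z = 1.44
Check each boundary:
  z >= -1.75 -> could be stanine 2
  z >= -1.25 -> could be stanine 3
  z >= -0.75 -> could be stanine 4
  z >= -0.25 -> could be stanine 5
  z >= 0.25 -> could be stanine 6
  z >= 0.75 -> could be stanine 7
  z >= 1.25 -> could be stanine 8
  z < 1.75
Highest qualifying boundary gives stanine = 8

8


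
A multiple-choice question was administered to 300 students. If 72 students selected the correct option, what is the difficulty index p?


Item difficulty p = number correct / total examinees
p = 72 / 300
p = 0.24

0.24


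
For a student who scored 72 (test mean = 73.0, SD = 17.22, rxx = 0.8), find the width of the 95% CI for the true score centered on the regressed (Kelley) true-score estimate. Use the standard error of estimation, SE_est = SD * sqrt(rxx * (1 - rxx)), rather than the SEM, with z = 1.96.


True score estimate = 0.8*72 + 0.2*73.0 = 72.2
SE_est = SD * sqrt(rxx * (1 - rxx)) = 17.22 * sqrt(0.8 * 0.2) = 17.22 * sqrt(0.16) = 6.888
CI = T_est +/- z * SE_est, so width = 2 * z * SE_est = 2 * 1.96 * 6.888
Width = 27.001

27.001


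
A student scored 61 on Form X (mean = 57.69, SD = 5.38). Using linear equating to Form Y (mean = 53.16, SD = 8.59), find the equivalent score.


slope = SD_Y / SD_X = 8.59 / 5.38 ~ 1.5967
intercept = mean_Y - slope * mean_X = 53.16 - (8.59 / 5.38) * 57.69 ~ -38.951
Y = slope * X + intercept. To avoid rounding drift from the rounded slope/intercept, evaluate the equivalent form Y = mean_Y + SD_Y * (X - mean_X) / SD_X at full precision:
Y = 53.16 + 8.59 * (61 - 57.69) / 5.38
Y = 53.16 + 8.59 * 3.31 / 5.38
Y = 53.16 + 28.4329 / 5.38
Y = 53.16 + 5.2849
Y = 58.4449

58.4449


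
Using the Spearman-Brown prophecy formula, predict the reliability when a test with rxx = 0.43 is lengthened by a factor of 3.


r_new = (n * rxx) / (1 + (n-1) * rxx)
r_new = (3 * 0.43) / (1 + 2 * 0.43)
r_new = 1.29 / 1.86
r_new = 0.6935

0.6935


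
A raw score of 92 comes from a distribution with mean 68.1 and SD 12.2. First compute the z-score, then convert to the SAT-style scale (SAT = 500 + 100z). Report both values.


z = (X - mean) / SD = (92 - 68.1) / 12.2
z = 23.9 / 12.2
z = 1.959
SAT-scale = SAT = 500 + 100z
Carry z at full precision (z = 23.9 / 12.2) into the conversion:
SAT-scale = 500 + 100 * (23.9 / 12.2) = 500 + 2390 / 12.2
SAT-scale = 500 + 195.9016
SAT-scale = 695.9016

695.9016


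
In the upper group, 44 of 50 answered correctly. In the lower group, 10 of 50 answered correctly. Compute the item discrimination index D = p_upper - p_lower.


p_upper = 44/50 = 0.88
p_lower = 10/50 = 0.2
D = 0.88 - 0.2 = 0.68

0.68


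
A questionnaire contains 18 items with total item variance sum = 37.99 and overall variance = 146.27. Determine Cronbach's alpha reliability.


alpha = (k/(k-1)) * (1 - sum(si^2)/s_total^2)
= (18/17) * (1 - 37.99/146.27)
alpha = 0.7838

0.7838


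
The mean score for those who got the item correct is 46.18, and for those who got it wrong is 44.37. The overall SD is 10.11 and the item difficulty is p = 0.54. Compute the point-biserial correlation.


q = 1 - p = 0.46
rpb = ((M1 - M0) / SD) * sqrt(p * q)
rpb = ((46.18 - 44.37) / 10.11) * sqrt(0.54 * 0.46)
rpb = 0.0892

0.0892


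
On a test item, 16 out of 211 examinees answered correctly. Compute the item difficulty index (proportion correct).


Item difficulty p = number correct / total examinees
p = 16 / 211
p = 0.0758

0.0758


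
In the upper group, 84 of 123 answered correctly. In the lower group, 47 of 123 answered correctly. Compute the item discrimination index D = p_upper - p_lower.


p_upper = 84/123 = 0.6829
p_lower = 47/123 = 0.3821
D = 0.6829 - 0.3821 = 0.3008

0.3008


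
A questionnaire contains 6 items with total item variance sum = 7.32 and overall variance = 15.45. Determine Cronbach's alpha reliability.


alpha = (k/(k-1)) * (1 - sum(si^2)/s_total^2)
= (6/5) * (1 - 7.32/15.45)
alpha = 0.6315

0.6315


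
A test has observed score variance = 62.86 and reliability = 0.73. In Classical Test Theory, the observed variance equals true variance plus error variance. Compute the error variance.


var_true = rxx * var_obs = 0.73 * 62.86 = 45.8878
var_error = var_obs - var_true
var_error = 62.86 - 45.8878
var_error = 16.9722

16.9722


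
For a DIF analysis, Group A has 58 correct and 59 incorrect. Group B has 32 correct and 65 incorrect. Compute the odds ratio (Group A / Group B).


Odds_A = 58/59 = 0.9831
Odds_B = 32/65 = 0.4923
OR = Odds_A / Odds_B = 0.9831 / 0.4923
Exactly, OR = (58 * 65) / (59 * 32) = 3770 / 1888
OR = 1.9968

1.9968


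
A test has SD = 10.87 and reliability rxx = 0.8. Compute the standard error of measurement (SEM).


SEM = SD * sqrt(1 - rxx)
SEM = 10.87 * sqrt(1 - 0.8)
SEM = 10.87 * sqrt(0.2) = 10.87 * 0.447214
SEM = 4.8612

4.8612


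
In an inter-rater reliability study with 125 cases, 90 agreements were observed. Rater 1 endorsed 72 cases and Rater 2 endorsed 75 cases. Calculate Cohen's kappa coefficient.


P_o = 90/125 = 0.72
P_e = (72*75 + 53*50) / 15625 = 0.5152
kappa = (P_o - P_e) / (1 - P_e)
kappa = (0.72 - 0.5152) / (1 - 0.5152)
kappa = 0.4224

0.4224


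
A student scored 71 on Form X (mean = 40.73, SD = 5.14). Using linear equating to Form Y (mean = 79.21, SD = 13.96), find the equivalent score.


slope = SD_Y / SD_X = 13.96 / 5.14 ~ 2.716
intercept = mean_Y - slope * mean_X = 79.21 - (13.96 / 5.14) * 40.73 ~ -31.4108
Y = slope * X + intercept. To avoid rounding drift from the rounded slope/intercept, evaluate the equivalent form Y = mean_Y + SD_Y * (X - mean_X) / SD_X at full precision:
Y = 79.21 + 13.96 * (71 - 40.73) / 5.14
Y = 79.21 + 13.96 * 30.27 / 5.14
Y = 79.21 + 422.5692 / 5.14
Y = 79.21 + 82.2119
Y = 161.4219

161.4219


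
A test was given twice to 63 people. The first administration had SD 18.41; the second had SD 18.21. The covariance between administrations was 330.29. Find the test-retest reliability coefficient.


r = cov(X,Y) / (SD_X * SD_Y)
r = 330.29 / (18.41 * 18.21)
r = 330.29 / 335.2461
r = 0.9852

0.9852


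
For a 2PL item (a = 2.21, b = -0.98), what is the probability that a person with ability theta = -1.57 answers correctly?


a*(theta - b) = 2.21 * (-1.57 - -0.98) = -1.3039
exp(--1.3039) = 3.6836
P = 1 / (1 + 3.6836)
P = 0.2135

0.2135


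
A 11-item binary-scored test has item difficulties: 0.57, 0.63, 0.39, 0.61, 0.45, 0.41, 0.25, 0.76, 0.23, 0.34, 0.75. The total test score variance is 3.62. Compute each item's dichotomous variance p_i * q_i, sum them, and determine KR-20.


For each item, compute p_i * q_i:
  Item 1: 0.57 * 0.43 = 0.2451
  Item 2: 0.63 * 0.37 = 0.2331
  Item 3: 0.39 * 0.61 = 0.2379
  Item 4: 0.61 * 0.39 = 0.2379
  Item 5: 0.45 * 0.55 = 0.2475
  Item 6: 0.41 * 0.59 = 0.2419
  Item 7: 0.25 * 0.75 = 0.1875
  Item 8: 0.76 * 0.24 = 0.1824
  Item 9: 0.23 * 0.77 = 0.1771
  Item 10: 0.34 * 0.66 = 0.2244
  Item 11: 0.75 * 0.25 = 0.1875
Sum(p_i * q_i) = 0.2451 + 0.2331 + 0.2379 + 0.2379 + 0.2475 + 0.2419 + 0.1875 + 0.1824 + 0.1771 + 0.2244 + 0.1875 = 2.4023
KR-20 = (k/(k-1)) * (1 - Sum(p_i*q_i) / Var_total)
= (11/10) * (1 - 2.4023/3.62)
= 1.1 * 0.3364
KR-20 = 0.37

0.37


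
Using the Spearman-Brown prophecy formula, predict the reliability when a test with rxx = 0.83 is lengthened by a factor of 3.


r_new = (n * rxx) / (1 + (n-1) * rxx)
r_new = (3 * 0.83) / (1 + 2 * 0.83)
r_new = 2.49 / 2.66
r_new = 0.9361

0.9361


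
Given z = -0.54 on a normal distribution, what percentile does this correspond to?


CDF(z) = 0.5 * (1 + erf(z/sqrt(2)))
erf(-0.3818) = -0.4108
CDF = 0.2946
Percentile rank = 0.2946 * 100 = 29.46

29.46


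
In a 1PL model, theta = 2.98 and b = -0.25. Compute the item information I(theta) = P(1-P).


P = 1/(1+exp(-(2.98--0.25))) = 0.9619
I = P*(1-P) = 0.9619 * 0.0381
I = 0.0366

0.0366


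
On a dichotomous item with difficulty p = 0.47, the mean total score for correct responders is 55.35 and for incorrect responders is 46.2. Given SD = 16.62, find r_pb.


q = 1 - p = 0.53
rpb = ((M1 - M0) / SD) * sqrt(p * q)
rpb = ((55.35 - 46.2) / 16.62) * sqrt(0.47 * 0.53)
rpb = 0.2748

0.2748


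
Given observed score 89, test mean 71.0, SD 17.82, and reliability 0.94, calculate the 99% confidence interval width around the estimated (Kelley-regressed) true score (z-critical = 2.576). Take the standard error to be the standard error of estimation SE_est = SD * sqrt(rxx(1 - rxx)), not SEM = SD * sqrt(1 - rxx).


True score estimate = 0.94*89 + 0.06*71.0 = 87.92
SE_est = SD * sqrt(rxx * (1 - rxx)) = 17.82 * sqrt(0.94 * 0.06) = 17.82 * sqrt(0.0564) = 4.232016
CI = T_est +/- z * SE_est, so width = 2 * z * SE_est = 2 * 2.576 * 4.232016
Width = 21.8033

21.8033


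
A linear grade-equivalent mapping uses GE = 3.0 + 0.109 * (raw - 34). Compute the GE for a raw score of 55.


raw - median = 55 - 34 = 21
slope * diff = 0.109 * 21 = 2.289
GE = 3.0 + 2.289
GE = 5.289

5.289


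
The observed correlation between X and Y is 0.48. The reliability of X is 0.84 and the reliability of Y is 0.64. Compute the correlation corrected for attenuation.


r_corrected = rxy / sqrt(rxx * ryy)
= 0.48 / sqrt(0.84 * 0.64)
= 0.48 / sqrt(0.5376)
= 0.48 / 0.733212
r_corrected = 0.6547

0.6547


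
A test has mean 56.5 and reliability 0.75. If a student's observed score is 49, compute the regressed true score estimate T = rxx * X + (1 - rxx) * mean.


T_est = rxx * X + (1 - rxx) * mean
T_est = 0.75 * 49 + 0.25 * 56.5
T_est = 36.75 + 14.125
T_est = 50.875

50.875


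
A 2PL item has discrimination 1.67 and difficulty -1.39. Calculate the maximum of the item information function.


For 2PL, max info at theta = b = -1.39
I_max = a^2 / 4 = 1.67^2 / 4
= 2.7889 / 4
I_max = 0.6972

0.6972


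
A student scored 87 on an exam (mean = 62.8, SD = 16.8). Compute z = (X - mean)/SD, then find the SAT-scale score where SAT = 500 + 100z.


z = (X - mean) / SD = (87 - 62.8) / 16.8
z = 24.2 / 16.8
z = 1.4405
SAT-scale = SAT = 500 + 100z
Carry z at full precision (z = 24.2 / 16.8) into the conversion:
SAT-scale = 500 + 100 * (24.2 / 16.8) = 500 + 2420 / 16.8
SAT-scale = 500 + 144.0476
SAT-scale = 644.0476

644.0476


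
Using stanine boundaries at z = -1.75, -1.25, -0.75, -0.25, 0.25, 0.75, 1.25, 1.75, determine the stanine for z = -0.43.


Stanine boundaries: [-1.75, -1.25, -0.75, -0.25, 0.25, 0.75, 1.25, 1.75]
z = -0.43
Check each boundary:
  z >= -1.75 -> could be stanine 2
  z >= -1.25 -> could be stanine 3
  z >= -0.75 -> could be stanine 4
  z < -0.25
  z < 0.25
  z < 0.75
  z < 1.25
  z < 1.75
Highest qualifying boundary gives stanine = 4

4


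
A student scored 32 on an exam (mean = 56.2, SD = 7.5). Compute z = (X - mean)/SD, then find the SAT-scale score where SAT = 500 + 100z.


z = (X - mean) / SD = (32 - 56.2) / 7.5
z = -24.2 / 7.5
z = -3.2267
SAT-scale = SAT = 500 + 100z
Carry z at full precision (z = -24.2 / 7.5) into the conversion:
SAT-scale = 500 + 100 * (-24.2 / 7.5) = 500 + -2420 / 7.5
SAT-scale = 500 + -322.6667
SAT-scale = 177.3333

177.3333


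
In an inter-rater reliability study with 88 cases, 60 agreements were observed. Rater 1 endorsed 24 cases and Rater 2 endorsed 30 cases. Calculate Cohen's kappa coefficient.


P_o = 60/88 = 0.681818
P_e = (24*30 + 64*58) / 7744 = 0.572314
kappa = (P_o - P_e) / (1 - P_e)
kappa = (0.681818 - 0.572314) / (1 - 0.572314)
kappa = 0.256

0.256
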